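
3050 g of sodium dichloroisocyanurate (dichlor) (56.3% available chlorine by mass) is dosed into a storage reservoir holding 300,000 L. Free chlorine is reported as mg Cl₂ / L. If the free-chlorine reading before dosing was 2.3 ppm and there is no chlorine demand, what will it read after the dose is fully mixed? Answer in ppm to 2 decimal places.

Available chlorine delivered: 3050 g × 0.563 = 1717 g as Cl₂.
Concentration rise: 1717 g / 300,000 L = 5.724 mg/L = 5.72 ppm.
Final FC: 2.3 + 5.72 = 8.02 ppm.

8.02 ppm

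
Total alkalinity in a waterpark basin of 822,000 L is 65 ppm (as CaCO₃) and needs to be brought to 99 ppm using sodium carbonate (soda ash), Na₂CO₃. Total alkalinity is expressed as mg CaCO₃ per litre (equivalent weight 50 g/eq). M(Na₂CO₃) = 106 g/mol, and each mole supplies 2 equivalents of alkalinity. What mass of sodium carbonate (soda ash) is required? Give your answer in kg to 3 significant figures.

29.6 kg

Alkalinity to add: (99 − 65) = 34 mg/L as CaCO₃ × 822,000 L = 27,950 g as CaCO₃.
Equivalents: 27,950 g ÷ 50 g/eq = 559 eq.
Each mole of Na₂CO₃ supplies 2 eq, so 559 / 2 = 279.5 mol.
Mass: 279.5 mol × 106 g/mol = 29,620 g.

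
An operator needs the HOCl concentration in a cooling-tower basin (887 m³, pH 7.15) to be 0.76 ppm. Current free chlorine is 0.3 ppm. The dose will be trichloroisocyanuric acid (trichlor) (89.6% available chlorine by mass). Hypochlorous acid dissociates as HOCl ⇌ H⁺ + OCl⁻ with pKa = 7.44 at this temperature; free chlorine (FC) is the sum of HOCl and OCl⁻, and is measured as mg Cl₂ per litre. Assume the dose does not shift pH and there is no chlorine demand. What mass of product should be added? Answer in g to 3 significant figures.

841 g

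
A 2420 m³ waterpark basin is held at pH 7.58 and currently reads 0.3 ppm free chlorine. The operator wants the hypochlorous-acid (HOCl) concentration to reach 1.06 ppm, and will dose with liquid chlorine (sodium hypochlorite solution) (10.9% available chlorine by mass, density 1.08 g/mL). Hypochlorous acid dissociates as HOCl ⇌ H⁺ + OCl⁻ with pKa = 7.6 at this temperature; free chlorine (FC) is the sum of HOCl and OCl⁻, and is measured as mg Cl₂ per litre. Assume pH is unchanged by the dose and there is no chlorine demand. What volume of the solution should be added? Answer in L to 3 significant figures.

36.4 L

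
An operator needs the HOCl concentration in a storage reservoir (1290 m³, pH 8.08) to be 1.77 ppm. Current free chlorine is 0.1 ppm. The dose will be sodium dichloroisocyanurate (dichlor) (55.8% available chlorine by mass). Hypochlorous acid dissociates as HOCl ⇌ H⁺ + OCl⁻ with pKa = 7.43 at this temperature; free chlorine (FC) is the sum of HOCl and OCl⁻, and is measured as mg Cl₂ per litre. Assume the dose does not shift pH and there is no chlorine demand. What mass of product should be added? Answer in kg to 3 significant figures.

22.1 kg

Volume: 1290 m³ = 1,290,000 L.
[OCl⁻]/[HOCl] = 10^(pH − pKa) = 10^(8.08 − 7.43) = 4.467; fraction as HOCl = 1/(1 + 4.467) = 0.1829.
Free chlorine required for 1.77 ppm HOCl: 1.77 / 0.1829 = 9.676 ppm.
FC to add: 9.676 − 0.1 = 9.576 mg/L as Cl₂.
Cl₂ equivalent: 9.576 mg/L × 1,290,000 L = 12,350 g.
Product at 55.8% available Cl: 12,350 / 0.558 = 22,140 g.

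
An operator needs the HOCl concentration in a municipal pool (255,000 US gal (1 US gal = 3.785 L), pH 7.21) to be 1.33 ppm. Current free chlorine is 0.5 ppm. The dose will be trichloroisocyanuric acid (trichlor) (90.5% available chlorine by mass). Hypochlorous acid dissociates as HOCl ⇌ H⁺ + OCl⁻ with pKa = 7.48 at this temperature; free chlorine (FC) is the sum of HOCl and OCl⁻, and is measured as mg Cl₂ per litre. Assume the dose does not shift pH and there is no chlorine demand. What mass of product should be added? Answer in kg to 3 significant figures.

1.65 kg

Volume: 255,000 US gal × 3.785 L/gal = 965,175 L.
[OCl⁻]/[HOCl] = 10^(pH − pKa) = 10^(7.21 − 7.48) = 0.537; fraction as HOCl = 1/(1 + 0.537) = 0.6506.
Free chlorine required for 1.33 ppm HOCl: 1.33 / 0.6506 = 2.044 ppm.
FC to add: 2.044 − 0.5 = 1.544 mg/L as Cl₂.
Cl₂ equivalent: 1.544 mg/L × 965,175 L = 1490 g.
Product at 90.5% available Cl: 1490 / 0.905 = 1647 g.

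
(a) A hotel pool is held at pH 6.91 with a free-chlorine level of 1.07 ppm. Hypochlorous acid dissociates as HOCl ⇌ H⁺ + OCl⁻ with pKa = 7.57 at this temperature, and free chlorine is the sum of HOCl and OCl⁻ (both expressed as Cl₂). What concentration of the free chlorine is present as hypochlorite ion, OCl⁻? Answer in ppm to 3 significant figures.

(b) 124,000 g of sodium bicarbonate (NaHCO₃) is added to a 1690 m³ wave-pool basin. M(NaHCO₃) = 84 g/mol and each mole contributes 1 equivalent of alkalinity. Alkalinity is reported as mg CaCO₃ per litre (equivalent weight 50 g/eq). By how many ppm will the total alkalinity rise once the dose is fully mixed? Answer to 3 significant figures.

(a) 0.192 ppm; (b) 43.7 ppm

(a) [OCl⁻]/[HOCl] = 10^(pH − pKa) = 10^(6.91 − 7.57) = 10^-0.66 = 0.2188.
(a) Fraction as HOCl = 1 / (1 + 0.2188) = 0.8205.
(a) OCl⁻ = (1 − 0.8205) × 1.07 ppm = 0.1921 ppm.

(b) Volume: 1690 m³ = 1,690,000 L.
(b) Moles of NaHCO₃: 124,000 g ÷ 84 g/mol = 1476 mol → 1476 eq of alkalinity.
(b) As CaCO₃: 1476 eq × 50 g/eq = 73,810 g.
(b) Rise: 73,810 g / 1,690,000 L × 1000 = 43.67 mg/L.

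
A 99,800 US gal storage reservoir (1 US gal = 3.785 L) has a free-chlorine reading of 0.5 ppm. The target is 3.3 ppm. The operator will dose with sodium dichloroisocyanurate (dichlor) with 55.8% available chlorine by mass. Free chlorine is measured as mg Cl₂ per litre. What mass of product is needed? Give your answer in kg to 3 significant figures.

Volume: 99,800 US gal × 3.785 L/gal = 377,743 L.
Chlorine deficit: 3.3 − 0.5 = 2.8 ppm = 2.8 mg/L as Cl₂.
Cl₂ equivalent needed: 2.8 mg/L × 377,743 L = 1,058,000 mg = 1058 g.
Product at 55.8% available chlorine: 1058 / 0.558 = 1895 g.

1.90 kg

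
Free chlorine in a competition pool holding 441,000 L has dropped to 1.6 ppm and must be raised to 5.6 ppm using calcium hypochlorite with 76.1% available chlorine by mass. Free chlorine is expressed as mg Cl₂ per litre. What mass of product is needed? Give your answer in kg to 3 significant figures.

2.32 kg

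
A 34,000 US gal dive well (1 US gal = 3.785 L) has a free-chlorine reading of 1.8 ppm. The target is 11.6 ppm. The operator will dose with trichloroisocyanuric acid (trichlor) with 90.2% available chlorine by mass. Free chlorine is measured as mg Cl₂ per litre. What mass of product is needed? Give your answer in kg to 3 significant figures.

Volume: 34,000 US gal × 3.785 L/gal = 128,690 L.
Chlorine deficit: 11.6 − 1.8 = 9.8 ppm = 9.8 mg/L as Cl₂.
Cl₂ equivalent needed: 9.8 mg/L × 128,690 L = 1,261,000 mg = 1261 g.
Product at 90.2% available chlorine: 1261 / 0.902 = 1398 g.

1.40 kg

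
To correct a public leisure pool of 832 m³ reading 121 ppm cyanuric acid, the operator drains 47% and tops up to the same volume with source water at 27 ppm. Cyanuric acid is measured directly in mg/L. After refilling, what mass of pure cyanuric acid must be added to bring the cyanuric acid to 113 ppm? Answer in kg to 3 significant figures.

30.1 kg

Volume: 832 m³ = 832,000 L.
After draining 47% and refilling: 121 × 0.53 + 27 × 0.47 = 76.82 ppm.
Deficit to target: 113 − 76.82 = 36.18 mg/L.
Mass: 36.18 mg/L × 832,000 L = 30,100 g cyanuric acid.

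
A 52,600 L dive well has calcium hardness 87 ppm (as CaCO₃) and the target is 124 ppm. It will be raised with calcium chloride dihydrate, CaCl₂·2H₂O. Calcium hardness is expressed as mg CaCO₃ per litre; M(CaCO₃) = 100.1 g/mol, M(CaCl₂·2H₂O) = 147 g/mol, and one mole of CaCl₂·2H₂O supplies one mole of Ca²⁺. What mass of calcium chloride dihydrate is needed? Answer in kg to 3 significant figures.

Hardness to add: (124 − 87) = 37 mg/L as CaCO₃ × 52,600 L = 1946 g as CaCO₃.
Moles of Ca²⁺ (1 mol Ca²⁺ ≡ 1 mol CaCO₃): 1946 / 100.1 g/mol = 19.44 mol.
Mass of CaCl₂·2H₂O: 19.44 × 147 = 2858 g.

2.86 kg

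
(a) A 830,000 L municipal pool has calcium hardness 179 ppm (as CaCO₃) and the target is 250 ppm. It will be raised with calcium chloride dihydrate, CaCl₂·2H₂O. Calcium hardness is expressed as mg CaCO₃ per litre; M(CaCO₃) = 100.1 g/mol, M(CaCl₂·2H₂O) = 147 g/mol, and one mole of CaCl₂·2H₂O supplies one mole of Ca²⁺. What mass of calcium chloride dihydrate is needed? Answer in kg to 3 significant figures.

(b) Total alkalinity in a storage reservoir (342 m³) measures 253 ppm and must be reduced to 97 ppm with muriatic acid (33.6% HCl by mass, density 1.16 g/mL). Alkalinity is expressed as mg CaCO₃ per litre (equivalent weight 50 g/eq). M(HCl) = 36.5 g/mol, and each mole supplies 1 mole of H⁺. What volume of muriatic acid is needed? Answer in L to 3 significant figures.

(a) Hardness to add: (250 − 179) = 71 mg/L as CaCO₃ × 830,000 L = 58,930 g as CaCO₃.
(a) Moles of Ca²⁺ (1 mol Ca²⁺ ≡ 1 mol CaCO₃): 58,930 / 100.1 g/mol = 588.7 mol.
(a) Mass of CaCl₂·2H₂O: 588.7 × 147 = 86,540 g.

(b) Volume: 342 m³ = 342,000 L.
(b) Alkalinity to neutralize: (253 − 97) = 156 mg/L as CaCO₃ × 342,000 L = 53,350 g as CaCO₃.
(b) Equivalents of H⁺ required: 53,350 ÷ 50 g/eq = 1067 eq = 1067 mol HCl.
(b) Mass of HCl: 1067 × 36.5 = 38,950 g.
(b) Mass of 33.6% solution: 38,950 / 0.336 = 115,900 g.
(b) Volume: 115,900 g ÷ 1.16 g/mL = 99,930 mL.

(a) 86.5 kg; (b) 99.9 L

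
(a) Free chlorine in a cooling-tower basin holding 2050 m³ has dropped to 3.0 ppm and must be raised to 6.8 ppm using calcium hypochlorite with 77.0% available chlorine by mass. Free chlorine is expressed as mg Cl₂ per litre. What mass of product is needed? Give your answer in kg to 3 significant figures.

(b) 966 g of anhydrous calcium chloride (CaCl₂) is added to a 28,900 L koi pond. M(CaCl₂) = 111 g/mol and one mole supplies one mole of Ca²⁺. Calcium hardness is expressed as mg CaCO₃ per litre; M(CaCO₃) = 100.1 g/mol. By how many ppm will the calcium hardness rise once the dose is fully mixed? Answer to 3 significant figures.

(a) 10.1 kg; (b) 30.1 ppm

(a) Volume: 2050 m³ = 2,050,000 L.
(a) Chlorine deficit: 6.8 − 3.0 = 3.8 ppm = 3.8 mg/L as Cl₂.
(a) Cl₂ equivalent needed: 3.8 mg/L × 2,050,000 L = 7,790,000 mg = 7790 g.
(a) Product at 77.0% available chlorine: 7790 / 0.77 = 10,120 g.

(b) Moles of Ca²⁺: 966 g ÷ 111 g/mol = 8.703 mol.
(b) As CaCO₃: 8.703 mol × 100.1 g/mol = 871.1 g.
(b) Rise: 871.1 g / 28,900 L × 1000 = 30.14 mg/L.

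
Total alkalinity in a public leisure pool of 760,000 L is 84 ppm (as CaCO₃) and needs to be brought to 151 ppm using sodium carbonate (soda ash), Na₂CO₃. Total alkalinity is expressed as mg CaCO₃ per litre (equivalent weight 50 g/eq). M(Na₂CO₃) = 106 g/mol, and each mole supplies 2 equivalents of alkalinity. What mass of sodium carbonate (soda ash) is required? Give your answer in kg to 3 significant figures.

54.0 kg

Alkalinity to add: (151 − 84) = 67 mg/L as CaCO₃ × 760,000 L = 50,920 g as CaCO₃.
Equivalents: 50,920 g ÷ 50 g/eq = 1018 eq.
Each mole of Na₂CO₃ supplies 2 eq, so 1018 / 2 = 509.2 mol.
Mass: 509.2 mol × 106 g/mol = 53,980 g.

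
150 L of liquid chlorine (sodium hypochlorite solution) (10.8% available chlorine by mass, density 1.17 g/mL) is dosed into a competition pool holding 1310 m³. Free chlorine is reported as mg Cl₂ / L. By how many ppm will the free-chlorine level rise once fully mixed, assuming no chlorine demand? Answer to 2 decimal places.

Volume: 1310 m³ = 1,310,000 L.
Mass of solution: 150 L × 1000 mL/L × 1.17 g/mL = 175,500 g.
Available chlorine delivered: 175,500 g × 0.108 = 18,950 g as Cl₂.
Concentration rise: 18,950 g / 1,310,000 L = 14.47 mg/L = 14.47 ppm.

14.47 ppm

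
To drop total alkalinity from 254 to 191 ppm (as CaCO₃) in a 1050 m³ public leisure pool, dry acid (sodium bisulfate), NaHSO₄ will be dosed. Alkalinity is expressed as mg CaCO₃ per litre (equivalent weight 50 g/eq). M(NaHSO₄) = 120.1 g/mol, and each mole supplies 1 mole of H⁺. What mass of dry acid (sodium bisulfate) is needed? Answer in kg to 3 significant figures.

Volume: 1050 m³ = 1,050,000 L.
Alkalinity to neutralize: (254 − 191) = 63 mg/L as CaCO₃ × 1,050,000 L = 66,150 g as CaCO₃.
Equivalents of H⁺ required: 66,150 ÷ 50 g/eq = 1323 eq = 1323 mol NaHSO₄.
Mass of NaHSO₄: 1323 × 120.1 = 158,900 g.

159 kg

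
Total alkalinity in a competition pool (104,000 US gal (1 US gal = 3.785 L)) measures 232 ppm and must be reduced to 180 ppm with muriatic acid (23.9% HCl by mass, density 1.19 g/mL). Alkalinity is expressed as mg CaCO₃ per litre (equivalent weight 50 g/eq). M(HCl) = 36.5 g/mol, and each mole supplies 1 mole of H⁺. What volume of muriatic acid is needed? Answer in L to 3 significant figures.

52.5 L

Volume: 104,000 US gal × 3.785 L/gal = 393,640 L.
Alkalinity to neutralize: (232 − 180) = 52 mg/L as CaCO₃ × 393,640 L = 20,470 g as CaCO₃.
Equivalents of H⁺ required: 20,470 ÷ 50 g/eq = 409.4 eq = 409.4 mol HCl.
Mass of HCl: 409.4 × 36.5 = 14,940 g.
Mass of 23.9% solution: 14,940 / 0.239 = 62,520 g.
Volume: 62,520 g ÷ 1.19 g/mL = 52,540 mL.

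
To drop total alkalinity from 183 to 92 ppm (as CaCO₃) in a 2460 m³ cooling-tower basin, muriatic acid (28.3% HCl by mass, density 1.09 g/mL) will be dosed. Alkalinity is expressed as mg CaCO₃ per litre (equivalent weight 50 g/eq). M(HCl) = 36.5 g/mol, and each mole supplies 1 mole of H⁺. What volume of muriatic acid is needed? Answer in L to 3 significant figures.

Volume: 2460 m³ = 2,460,000 L.
Alkalinity to neutralize: (183 − 92) = 91 mg/L as CaCO₃ × 2,460,000 L = 223,900 g as CaCO₃.
Equivalents of H⁺ required: 223,900 ÷ 50 g/eq = 4477 eq = 4477 mol HCl.
Mass of HCl: 4477 × 36.5 = 163,400 g.
Mass of 28.3% solution: 163,400 / 0.283 = 577,400 g.
Volume: 577,400 g ÷ 1.09 g/mL = 529,800 mL.

530 L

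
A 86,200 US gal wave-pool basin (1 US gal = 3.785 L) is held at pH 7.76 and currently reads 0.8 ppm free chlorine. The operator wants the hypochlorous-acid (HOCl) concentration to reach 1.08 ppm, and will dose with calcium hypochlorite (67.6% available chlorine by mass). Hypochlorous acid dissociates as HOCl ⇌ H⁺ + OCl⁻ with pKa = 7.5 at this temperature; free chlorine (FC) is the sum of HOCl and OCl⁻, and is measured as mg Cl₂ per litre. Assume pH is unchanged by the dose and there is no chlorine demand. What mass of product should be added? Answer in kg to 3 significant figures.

1.08 kg

Volume: 86,200 US gal × 3.785 L/gal = 326,267 L.
[OCl⁻]/[HOCl] = 10^(pH − pKa) = 10^(7.76 − 7.5) = 1.82; fraction as HOCl = 1/(1 + 1.82) = 0.3546.
Free chlorine required for 1.08 ppm HOCl: 1.08 / 0.3546 = 3.045 ppm.
FC to add: 3.045 − 0.8 = 2.245 mg/L as Cl₂.
Cl₂ equivalent: 2.245 mg/L × 326,267 L = 732.6 g.
Product at 67.6% available Cl: 732.6 / 0.676 = 1084 g.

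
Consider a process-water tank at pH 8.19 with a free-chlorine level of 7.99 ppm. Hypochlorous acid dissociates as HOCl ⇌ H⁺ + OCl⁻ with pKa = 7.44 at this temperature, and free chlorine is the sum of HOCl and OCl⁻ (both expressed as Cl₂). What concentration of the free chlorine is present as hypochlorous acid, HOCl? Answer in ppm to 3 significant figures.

1.21 ppm

[OCl⁻]/[HOCl] = 10^(pH − pKa) = 10^(8.19 − 7.44) = 10^0.75 = 5.623.
Fraction as HOCl = 1 / (1 + 5.623) = 0.151.
HOCl = 0.151 × 7.99 ppm = 1.206 ppm.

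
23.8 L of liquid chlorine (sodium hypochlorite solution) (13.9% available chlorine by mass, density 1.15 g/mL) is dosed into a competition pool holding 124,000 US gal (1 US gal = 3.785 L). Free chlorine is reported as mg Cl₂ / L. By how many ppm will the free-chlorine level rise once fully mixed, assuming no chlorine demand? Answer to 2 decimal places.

Volume: 124,000 US gal × 3.785 L/gal = 469,340 L.
Mass of solution: 23.8 L × 1000 mL/L × 1.15 g/mL = 27,370 g.
Available chlorine delivered: 27,370 g × 0.139 = 3804 g as Cl₂.
Concentration rise: 3804 g / 469,340 L = 8.106 mg/L = 8.11 ppm.

8.11 ppm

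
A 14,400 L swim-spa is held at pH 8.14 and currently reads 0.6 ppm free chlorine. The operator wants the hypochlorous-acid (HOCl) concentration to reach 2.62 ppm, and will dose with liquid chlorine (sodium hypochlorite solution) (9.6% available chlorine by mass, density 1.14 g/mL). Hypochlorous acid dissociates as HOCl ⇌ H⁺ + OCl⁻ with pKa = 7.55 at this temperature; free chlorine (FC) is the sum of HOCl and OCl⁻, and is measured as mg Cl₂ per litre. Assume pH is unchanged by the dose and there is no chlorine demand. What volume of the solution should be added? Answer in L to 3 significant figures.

1.61 L

[OCl⁻]/[HOCl] = 10^(pH − pKa) = 10^(8.14 − 7.55) = 3.89; fraction as HOCl = 1/(1 + 3.89) = 0.2045.
Free chlorine required for 2.62 ppm HOCl: 2.62 / 0.2045 = 12.81 ppm.
FC to add: 12.81 − 0.6 = 12.21 mg/L as Cl₂.
Cl₂ equivalent: 12.21 mg/L × 14,400 L = 175.9 g.
Product at 9.6% available Cl: 175.9 / 0.096 = 1832 g.
Volume: 1832 g ÷ 1.14 g/mL = 1607 mL.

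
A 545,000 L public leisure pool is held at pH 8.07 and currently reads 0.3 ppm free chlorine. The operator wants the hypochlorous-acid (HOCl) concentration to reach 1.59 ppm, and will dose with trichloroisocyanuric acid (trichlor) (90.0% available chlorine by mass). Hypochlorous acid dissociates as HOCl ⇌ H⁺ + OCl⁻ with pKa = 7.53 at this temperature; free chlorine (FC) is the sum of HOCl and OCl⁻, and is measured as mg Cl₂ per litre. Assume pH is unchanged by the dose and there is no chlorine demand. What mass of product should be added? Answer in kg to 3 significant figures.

4.12 kg

[OCl⁻]/[HOCl] = 10^(pH − pKa) = 10^(8.07 − 7.53) = 3.467; fraction as HOCl = 1/(1 + 3.467) = 0.2238.
Free chlorine required for 1.59 ppm HOCl: 1.59 / 0.2238 = 7.103 ppm.
FC to add: 7.103 − 0.3 = 6.803 mg/L as Cl₂.
Cl₂ equivalent: 6.803 mg/L × 545,000 L = 3708 g.
Product at 90.0% available Cl: 3708 / 0.9 = 4120 g.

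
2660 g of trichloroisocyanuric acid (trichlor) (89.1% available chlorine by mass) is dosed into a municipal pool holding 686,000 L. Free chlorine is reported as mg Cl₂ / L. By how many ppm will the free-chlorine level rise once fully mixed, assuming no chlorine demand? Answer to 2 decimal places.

3.45 ppm

Available chlorine delivered: 2660 g × 0.891 = 2370 g as Cl₂.
Concentration rise: 2370 g / 686,000 L = 3.455 mg/L = 3.45 ppm.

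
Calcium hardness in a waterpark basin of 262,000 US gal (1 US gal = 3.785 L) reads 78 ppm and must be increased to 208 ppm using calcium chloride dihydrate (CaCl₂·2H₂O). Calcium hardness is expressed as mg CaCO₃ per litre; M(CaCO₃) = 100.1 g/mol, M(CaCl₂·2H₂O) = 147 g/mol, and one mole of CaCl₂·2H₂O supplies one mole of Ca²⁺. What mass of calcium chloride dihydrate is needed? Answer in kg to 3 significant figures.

189 kg

Volume: 262,000 US gal × 3.785 L/gal = 991,670 L.
Hardness to add: (208 − 78) = 130 mg/L as CaCO₃ × 991,670 L = 128,900 g as CaCO₃.
Moles of Ca²⁺ (1 mol Ca²⁺ ≡ 1 mol CaCO₃): 128,900 / 100.1 g/mol = 1288 mol.
Mass of CaCl₂·2H₂O: 1288 × 147 = 189,300 g.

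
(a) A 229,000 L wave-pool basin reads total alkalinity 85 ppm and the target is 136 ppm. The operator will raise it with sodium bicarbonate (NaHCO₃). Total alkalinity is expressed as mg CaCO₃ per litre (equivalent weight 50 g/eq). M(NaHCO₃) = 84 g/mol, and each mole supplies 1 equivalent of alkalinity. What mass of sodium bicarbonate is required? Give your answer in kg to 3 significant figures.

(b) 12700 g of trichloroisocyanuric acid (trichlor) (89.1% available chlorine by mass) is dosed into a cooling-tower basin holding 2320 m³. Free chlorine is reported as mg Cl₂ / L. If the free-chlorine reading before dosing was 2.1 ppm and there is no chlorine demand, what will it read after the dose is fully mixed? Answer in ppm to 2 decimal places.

(a) Alkalinity to add: (136 − 85) = 51 mg/L as CaCO₃ × 229,000 L = 11,680 g as CaCO₃.
(a) Equivalents: 11,680 g ÷ 50 g/eq = 233.6 eq.
(a) NaHCO₃ supplies 1 eq per mole → 233.6 mol.
(a) Mass: 233.6 mol × 84 g/mol = 19,620 g.

(b) Volume: 2320 m³ = 2,320,000 L.
(b) Available chlorine delivered: 12,700 g × 0.891 = 11,320 g as Cl₂.
(b) Concentration rise: 11,320 g / 2,320,000 L = 4.877 mg/L = 4.88 ppm.
(b) Final FC: 2.1 + 4.88 = 6.98 ppm.

(a) 19.6 kg; (b) 6.98 ppm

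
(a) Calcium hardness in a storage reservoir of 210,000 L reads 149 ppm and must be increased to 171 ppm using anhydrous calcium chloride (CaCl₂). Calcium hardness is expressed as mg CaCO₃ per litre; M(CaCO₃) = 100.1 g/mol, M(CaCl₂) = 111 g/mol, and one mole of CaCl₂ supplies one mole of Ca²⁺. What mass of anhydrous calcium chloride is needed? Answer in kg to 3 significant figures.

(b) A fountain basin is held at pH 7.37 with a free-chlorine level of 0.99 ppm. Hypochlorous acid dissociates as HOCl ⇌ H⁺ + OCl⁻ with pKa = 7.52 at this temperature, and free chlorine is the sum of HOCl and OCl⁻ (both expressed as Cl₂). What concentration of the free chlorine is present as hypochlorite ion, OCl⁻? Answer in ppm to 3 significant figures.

(a) 5.12 kg; (b) 0.410 ppm

(a) Hardness to add: (171 − 149) = 22 mg/L as CaCO₃ × 210,000 L = 4620 g as CaCO₃.
(a) Moles of Ca²⁺ (1 mol Ca²⁺ ≡ 1 mol CaCO₃): 4620 / 100.1 g/mol = 46.15 mol.
(a) Mass of CaCl₂: 46.15 × 111 = 5123 g.

(b) [OCl⁻]/[HOCl] = 10^(pH − pKa) = 10^(7.37 − 7.52) = 10^-0.15 = 0.7079.
(b) Fraction as HOCl = 1 / (1 + 0.7079) = 0.5855.
(b) OCl⁻ = (1 − 0.5855) × 0.99 ppm = 0.4104 ppm.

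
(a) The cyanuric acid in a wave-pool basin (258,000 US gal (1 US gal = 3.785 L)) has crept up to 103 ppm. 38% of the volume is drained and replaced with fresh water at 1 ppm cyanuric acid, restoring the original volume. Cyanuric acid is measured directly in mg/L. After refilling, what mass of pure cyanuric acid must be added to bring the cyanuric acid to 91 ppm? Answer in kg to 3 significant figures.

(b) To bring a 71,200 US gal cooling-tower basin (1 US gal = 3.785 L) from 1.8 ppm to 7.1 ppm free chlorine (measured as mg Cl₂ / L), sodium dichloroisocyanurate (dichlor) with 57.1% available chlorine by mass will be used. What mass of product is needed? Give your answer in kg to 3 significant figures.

(a) 26.1 kg; (b) 2.50 kg

(a) Volume: 258,000 US gal × 3.785 L/gal = 976,530 L.
(a) After draining 38% and refilling: 103 × 0.62 + 1 × 0.38 = 64.24 ppm.
(a) Deficit to target: 91 − 64.24 = 26.76 mg/L.
(a) Mass: 26.76 mg/L × 976,530 L = 26,130 g cyanuric acid.

(b) Volume: 71,200 US gal × 3.785 L/gal = 269,492 L.
(b) Chlorine deficit: 7.1 − 1.8 = 5.3 ppm = 5.3 mg/L as Cl₂.
(b) Cl₂ equivalent needed: 5.3 mg/L × 269,492 L = 1,428,000 mg = 1428 g.
(b) Product at 57.1% available chlorine: 1428 / 0.571 = 2501 g.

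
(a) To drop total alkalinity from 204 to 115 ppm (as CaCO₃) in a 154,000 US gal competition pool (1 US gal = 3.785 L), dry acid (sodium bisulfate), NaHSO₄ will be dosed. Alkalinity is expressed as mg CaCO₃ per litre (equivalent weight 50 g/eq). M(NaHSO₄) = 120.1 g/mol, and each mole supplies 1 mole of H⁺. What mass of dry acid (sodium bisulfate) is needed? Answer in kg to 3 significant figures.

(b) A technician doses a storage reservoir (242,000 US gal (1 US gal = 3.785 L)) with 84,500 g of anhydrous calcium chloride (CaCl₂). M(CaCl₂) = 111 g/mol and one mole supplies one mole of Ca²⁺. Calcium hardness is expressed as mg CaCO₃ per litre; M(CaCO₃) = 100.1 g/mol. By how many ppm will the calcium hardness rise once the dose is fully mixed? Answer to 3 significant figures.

(a) 125 kg; (b) 83.2 ppm

(a) Volume: 154,000 US gal × 3.785 L/gal = 582,890 L.
(a) Alkalinity to neutralize: (204 − 115) = 89 mg/L as CaCO₃ × 582,890 L = 51,880 g as CaCO₃.
(a) Equivalents of H⁺ required: 51,880 ÷ 50 g/eq = 1038 eq = 1038 mol NaHSO₄.
(a) Mass of NaHSO₄: 1038 × 120.1 = 124,600 g.

(b) Volume: 242,000 US gal × 3.785 L/gal = 915,970 L.
(b) Moles of Ca²⁺: 84,500 g ÷ 111 g/mol = 761.3 mol.
(b) As CaCO₃: 761.3 mol × 100.1 g/mol = 76,200 g.
(b) Rise: 76,200 g / 915,970 L × 1000 = 83.19 mg/L.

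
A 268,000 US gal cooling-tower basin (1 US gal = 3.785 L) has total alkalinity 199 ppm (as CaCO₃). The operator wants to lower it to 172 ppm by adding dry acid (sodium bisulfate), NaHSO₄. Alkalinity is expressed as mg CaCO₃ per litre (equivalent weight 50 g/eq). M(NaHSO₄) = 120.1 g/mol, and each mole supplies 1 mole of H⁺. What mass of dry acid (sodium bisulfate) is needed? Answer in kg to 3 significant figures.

65.8 kg

Volume: 268,000 US gal × 3.785 L/gal = 1,014,380 L.
Alkalinity to neutralize: (199 − 172) = 27 mg/L as CaCO₃ × 1,014,380 L = 27,390 g as CaCO₃.
Equivalents of H⁺ required: 27,390 ÷ 50 g/eq = 547.8 eq = 547.8 mol NaHSO₄.
Mass of NaHSO₄: 547.8 × 120.1 = 65,790 g.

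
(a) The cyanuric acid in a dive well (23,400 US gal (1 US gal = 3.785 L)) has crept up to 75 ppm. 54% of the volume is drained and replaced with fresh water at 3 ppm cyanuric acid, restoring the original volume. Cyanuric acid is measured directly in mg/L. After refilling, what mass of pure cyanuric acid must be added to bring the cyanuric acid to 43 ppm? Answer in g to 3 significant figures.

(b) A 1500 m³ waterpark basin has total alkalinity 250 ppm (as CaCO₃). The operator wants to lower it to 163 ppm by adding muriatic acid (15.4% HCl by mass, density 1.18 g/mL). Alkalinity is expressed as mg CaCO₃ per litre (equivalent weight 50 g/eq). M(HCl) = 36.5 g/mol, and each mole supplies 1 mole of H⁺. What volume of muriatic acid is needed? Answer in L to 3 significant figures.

(a) Volume: 23,400 US gal × 3.785 L/gal = 88,569 L.
(a) After draining 54% and refilling: 75 × 0.46 + 3 × 0.54 = 36.12 ppm.
(a) Deficit to target: 43 − 36.12 = 6.88 mg/L.
(a) Mass: 6.88 mg/L × 88,569 L = 609.4 g cyanuric acid.

(b) Volume: 1500 m³ = 1,500,000 L.
(b) Alkalinity to neutralize: (250 − 163) = 87 mg/L as CaCO₃ × 1,500,000 L = 130,500 g as CaCO₃.
(b) Equivalents of H⁺ required: 130,500 ÷ 50 g/eq = 2610 eq = 2610 mol HCl.
(b) Mass of HCl: 2610 × 36.5 = 95,260 g.
(b) Mass of 15.4% solution: 95,260 / 0.154 = 618,600 g.
(b) Volume: 618,600 g ÷ 1.18 g/mL = 524,200 mL.

(a) 609 g; (b) 524 L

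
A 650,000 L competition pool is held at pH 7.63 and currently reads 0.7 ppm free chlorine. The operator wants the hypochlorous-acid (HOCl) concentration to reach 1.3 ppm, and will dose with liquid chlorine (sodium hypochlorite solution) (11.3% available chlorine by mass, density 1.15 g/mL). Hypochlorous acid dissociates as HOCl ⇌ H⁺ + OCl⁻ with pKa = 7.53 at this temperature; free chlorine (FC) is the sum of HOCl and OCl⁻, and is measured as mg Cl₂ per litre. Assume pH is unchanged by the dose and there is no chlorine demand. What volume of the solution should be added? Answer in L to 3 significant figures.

11.2 L

[OCl⁻]/[HOCl] = 10^(pH − pKa) = 10^(7.63 − 7.53) = 1.259; fraction as HOCl = 1/(1 + 1.259) = 0.4427.
Free chlorine required for 1.3 ppm HOCl: 1.3 / 0.4427 = 2.937 ppm.
FC to add: 2.937 − 0.7 = 2.237 mg/L as Cl₂.
Cl₂ equivalent: 2.237 mg/L × 650,000 L = 1454 g.
Product at 11.3% available Cl: 1454 / 0.113 = 12,870 g.
Volume: 12,870 g ÷ 1.15 g/mL = 11,190 mL.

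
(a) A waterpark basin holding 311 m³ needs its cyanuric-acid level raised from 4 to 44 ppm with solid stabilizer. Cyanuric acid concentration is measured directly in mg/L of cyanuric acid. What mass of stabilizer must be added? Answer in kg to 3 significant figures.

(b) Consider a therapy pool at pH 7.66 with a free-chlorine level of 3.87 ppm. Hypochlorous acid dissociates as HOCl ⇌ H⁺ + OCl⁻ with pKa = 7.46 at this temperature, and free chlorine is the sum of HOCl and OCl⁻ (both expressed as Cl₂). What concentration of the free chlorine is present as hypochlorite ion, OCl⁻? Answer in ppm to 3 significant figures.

(a) Volume: 311 m³ = 311,000 L.
(a) CYA to add: (44 − 4) = 40 mg/L × 311,000 L = 12,440 g cyanuric acid.

(b) [OCl⁻]/[HOCl] = 10^(pH − pKa) = 10^(7.66 − 7.46) = 10^0.20 = 1.585.
(b) Fraction as HOCl = 1 / (1 + 1.585) = 0.3869.
(b) OCl⁻ = (1 − 0.3869) × 3.87 ppm = 2.373 ppm.

(a) 12.4 kg; (b) 2.37 ppm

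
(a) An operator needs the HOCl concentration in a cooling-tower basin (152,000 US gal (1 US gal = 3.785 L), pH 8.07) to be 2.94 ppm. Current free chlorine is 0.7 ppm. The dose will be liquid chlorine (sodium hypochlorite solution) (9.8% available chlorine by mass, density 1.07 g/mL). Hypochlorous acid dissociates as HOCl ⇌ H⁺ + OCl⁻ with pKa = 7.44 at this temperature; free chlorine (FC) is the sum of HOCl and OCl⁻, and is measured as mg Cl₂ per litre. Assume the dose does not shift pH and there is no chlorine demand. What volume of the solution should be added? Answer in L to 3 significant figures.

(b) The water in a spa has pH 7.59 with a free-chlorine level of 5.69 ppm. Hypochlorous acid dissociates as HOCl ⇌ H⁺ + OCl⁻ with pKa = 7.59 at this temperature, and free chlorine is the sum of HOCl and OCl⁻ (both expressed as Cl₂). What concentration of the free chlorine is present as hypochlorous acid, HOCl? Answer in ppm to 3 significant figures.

(a) Volume: 152,000 US gal × 3.785 L/gal = 575,320 L.
(a) [OCl⁻]/[HOCl] = 10^(pH − pKa) = 10^(8.07 − 7.44) = 4.266; fraction as HOCl = 1/(1 + 4.266) = 0.1899.
(a) Free chlorine required for 2.94 ppm HOCl: 2.94 / 0.1899 = 15.48 ppm.
(a) FC to add: 15.48 − 0.7 = 14.78 mg/L as Cl₂.
(a) Cl₂ equivalent: 14.78 mg/L × 575,320 L = 8504 g.
(a) Product at 9.8% available Cl: 8504 / 0.098 = 86,780 g.
(a) Volume: 86,780 g ÷ 1.07 g/mL = 81,100 mL.

(b) [OCl⁻]/[HOCl] = 10^(pH − pKa) = 10^(7.59 − 7.59) = 10^0.00 = 1.
(b) Fraction as HOCl = 1 / (1 + 1) = 0.5.
(b) HOCl = 0.5 × 5.69 ppm = 2.845 ppm.

(a) 81.1 L; (b) 2.85 ppm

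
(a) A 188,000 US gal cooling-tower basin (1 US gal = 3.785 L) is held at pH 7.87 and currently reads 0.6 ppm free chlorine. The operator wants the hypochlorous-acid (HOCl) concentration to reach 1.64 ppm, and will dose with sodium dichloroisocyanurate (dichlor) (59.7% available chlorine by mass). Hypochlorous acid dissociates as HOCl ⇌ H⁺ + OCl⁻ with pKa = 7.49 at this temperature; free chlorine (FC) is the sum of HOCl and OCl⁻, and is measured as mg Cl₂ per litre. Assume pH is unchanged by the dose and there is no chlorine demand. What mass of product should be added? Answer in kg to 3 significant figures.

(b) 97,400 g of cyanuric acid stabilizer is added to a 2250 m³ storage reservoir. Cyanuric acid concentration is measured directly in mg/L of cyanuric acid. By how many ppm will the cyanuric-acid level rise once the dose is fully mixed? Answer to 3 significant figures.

(a) 5.93 kg; (b) 43.3 ppm

(a) Volume: 188,000 US gal × 3.785 L/gal = 711,580 L.
(a) [OCl⁻]/[HOCl] = 10^(pH − pKa) = 10^(7.87 − 7.49) = 2.399; fraction as HOCl = 1/(1 + 2.399) = 0.2942.
(a) Free chlorine required for 1.64 ppm HOCl: 1.64 / 0.2942 = 5.574 ppm.
(a) FC to add: 5.574 − 0.6 = 4.974 mg/L as Cl₂.
(a) Cl₂ equivalent: 4.974 mg/L × 711,580 L = 3539 g.
(a) Product at 59.7% available Cl: 3539 / 0.597 = 5929 g.

(b) Volume: 2250 m³ = 2,250,000 L.
(b) Rise: 97,400 g / 2,250,000 L × 1000 = 43.29 mg/L.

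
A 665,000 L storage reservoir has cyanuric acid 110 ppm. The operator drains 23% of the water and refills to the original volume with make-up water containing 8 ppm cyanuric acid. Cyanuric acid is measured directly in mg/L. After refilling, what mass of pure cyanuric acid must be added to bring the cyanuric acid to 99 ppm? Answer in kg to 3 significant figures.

8.29 kg

After draining 23% and refilling: 110 × 0.77 + 8 × 0.23 = 86.54 ppm.
Deficit to target: 99 − 86.54 = 12.46 mg/L.
Mass: 12.46 mg/L × 665,000 L = 8286 g cyanuric acid.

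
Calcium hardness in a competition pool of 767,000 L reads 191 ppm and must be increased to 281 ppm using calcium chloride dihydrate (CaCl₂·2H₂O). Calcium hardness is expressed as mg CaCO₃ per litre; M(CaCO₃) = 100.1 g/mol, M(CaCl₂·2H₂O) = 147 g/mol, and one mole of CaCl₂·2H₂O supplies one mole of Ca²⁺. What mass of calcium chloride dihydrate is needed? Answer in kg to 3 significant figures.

101 kg

Hardness to add: (281 − 191) = 90 mg/L as CaCO₃ × 767,000 L = 69,030 g as CaCO₃.
Moles of Ca²⁺ (1 mol Ca²⁺ ≡ 1 mol CaCO₃): 69,030 / 100.1 g/mol = 689.6 mol.
Mass of CaCl₂·2H₂O: 689.6 × 147 = 101,400 g.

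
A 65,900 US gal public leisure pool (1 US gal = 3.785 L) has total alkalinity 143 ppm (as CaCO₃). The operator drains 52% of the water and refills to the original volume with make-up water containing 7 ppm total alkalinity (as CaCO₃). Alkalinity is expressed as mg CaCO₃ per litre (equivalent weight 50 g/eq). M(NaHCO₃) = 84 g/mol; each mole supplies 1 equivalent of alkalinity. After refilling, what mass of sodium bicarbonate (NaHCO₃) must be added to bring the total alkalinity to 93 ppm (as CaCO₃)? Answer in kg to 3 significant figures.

Volume: 65,900 US gal × 3.785 L/gal = 249,432 L.
After draining 52% and refilling: 143 × 0.48 + 7 × 0.52 = 72.28 ppm.
Deficit to target: 93 − 72.28 = 20.72 mg/L.
As CaCO₃: 20.72 mg/L × 249,432 L = 5168 g; ÷ 50 g/eq ÷ 1 = 103.4 mol NaHCO₃.
Mass: 103.4 × 84 = 8683 g.

8.68 kg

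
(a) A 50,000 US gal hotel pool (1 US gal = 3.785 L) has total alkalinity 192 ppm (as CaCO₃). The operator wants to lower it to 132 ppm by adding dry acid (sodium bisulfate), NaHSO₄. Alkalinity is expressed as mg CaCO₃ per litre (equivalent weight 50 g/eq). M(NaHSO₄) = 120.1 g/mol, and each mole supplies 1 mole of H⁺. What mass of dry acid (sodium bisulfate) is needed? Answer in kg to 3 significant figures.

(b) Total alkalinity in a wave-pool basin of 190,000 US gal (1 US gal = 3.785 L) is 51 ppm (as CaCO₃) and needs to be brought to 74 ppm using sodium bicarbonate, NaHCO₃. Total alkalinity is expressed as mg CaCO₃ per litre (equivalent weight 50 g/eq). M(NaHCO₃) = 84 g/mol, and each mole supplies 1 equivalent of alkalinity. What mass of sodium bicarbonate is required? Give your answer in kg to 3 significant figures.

(a) 27.3 kg; (b) 27.8 kg

(a) Volume: 50,000 US gal × 3.785 L/gal = 189,250 L.
(a) Alkalinity to neutralize: (192 − 132) = 60 mg/L as CaCO₃ × 189,250 L = 11,360 g as CaCO₃.
(a) Equivalents of H⁺ required: 11,360 ÷ 50 g/eq = 227.1 eq = 227.1 mol NaHSO₄.
(a) Mass of NaHSO₄: 227.1 × 120.1 = 27,270 g.

(b) Volume: 190,000 US gal × 3.785 L/gal = 719,150 L.
(b) Alkalinity to add: (74 − 51) = 23 mg/L as CaCO₃ × 719,150 L = 16,540 g as CaCO₃.
(b) Equivalents: 16,540 g ÷ 50 g/eq = 330.8 eq.
(b) NaHCO₃ supplies 1 eq per mole → 330.8 mol.
(b) Mass: 330.8 mol × 84 g/mol = 27,790 g.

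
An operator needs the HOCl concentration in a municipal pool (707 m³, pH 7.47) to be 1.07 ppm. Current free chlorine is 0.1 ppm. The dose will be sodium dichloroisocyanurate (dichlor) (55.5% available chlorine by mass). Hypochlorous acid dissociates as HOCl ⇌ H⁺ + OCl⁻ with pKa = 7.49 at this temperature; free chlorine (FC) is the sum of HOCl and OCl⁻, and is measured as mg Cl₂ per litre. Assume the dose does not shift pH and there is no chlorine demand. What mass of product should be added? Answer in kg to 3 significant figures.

2.54 kg

Volume: 707 m³ = 707,000 L.
[OCl⁻]/[HOCl] = 10^(pH − pKa) = 10^(7.47 − 7.49) = 0.955; fraction as HOCl = 1/(1 + 0.955) = 0.5115.
Free chlorine required for 1.07 ppm HOCl: 1.07 / 0.5115 = 2.092 ppm.
FC to add: 2.092 − 0.1 = 1.992 mg/L as Cl₂.
Cl₂ equivalent: 1.992 mg/L × 707,000 L = 1408 g.
Product at 55.5% available Cl: 1408 / 0.555 = 2537 g.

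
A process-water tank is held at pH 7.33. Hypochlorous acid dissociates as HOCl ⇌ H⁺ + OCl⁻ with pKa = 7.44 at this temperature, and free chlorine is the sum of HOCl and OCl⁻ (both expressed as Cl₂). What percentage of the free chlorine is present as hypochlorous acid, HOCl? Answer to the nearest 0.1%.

[OCl⁻]/[HOCl] = 10^(pH − pKa) = 10^(7.33 − 7.44) = 10^-0.11 = 0.7762.
Fraction as HOCl = 1 / (1 + 0.7762) = 0.563.

56.3%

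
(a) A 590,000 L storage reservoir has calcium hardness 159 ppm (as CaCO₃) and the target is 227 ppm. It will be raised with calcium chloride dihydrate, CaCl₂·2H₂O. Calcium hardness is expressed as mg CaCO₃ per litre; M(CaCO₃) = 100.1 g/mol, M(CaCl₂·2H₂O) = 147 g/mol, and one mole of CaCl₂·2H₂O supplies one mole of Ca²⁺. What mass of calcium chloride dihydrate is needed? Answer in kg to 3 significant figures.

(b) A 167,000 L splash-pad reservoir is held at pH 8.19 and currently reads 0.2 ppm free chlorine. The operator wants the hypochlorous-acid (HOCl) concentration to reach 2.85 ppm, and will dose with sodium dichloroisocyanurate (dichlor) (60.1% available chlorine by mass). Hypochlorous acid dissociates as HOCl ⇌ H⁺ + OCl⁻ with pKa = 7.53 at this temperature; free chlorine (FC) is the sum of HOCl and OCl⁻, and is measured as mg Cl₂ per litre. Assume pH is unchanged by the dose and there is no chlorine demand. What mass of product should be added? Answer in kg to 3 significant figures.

(a) Hardness to add: (227 − 159) = 68 mg/L as CaCO₃ × 590,000 L = 40,120 g as CaCO₃.
(a) Moles of Ca²⁺ (1 mol Ca²⁺ ≡ 1 mol CaCO₃): 40,120 / 100.1 g/mol = 400.8 mol.
(a) Mass of CaCl₂·2H₂O: 400.8 × 147 = 58,920 g.

(b) [OCl⁻]/[HOCl] = 10^(pH − pKa) = 10^(8.19 − 7.53) = 4.571; fraction as HOCl = 1/(1 + 4.571) = 0.1795.
(b) Free chlorine required for 2.85 ppm HOCl: 2.85 / 0.1795 = 15.88 ppm.
(b) FC to add: 15.88 − 0.2 = 15.68 mg/L as Cl₂.
(b) Cl₂ equivalent: 15.68 mg/L × 167,000 L = 2618 g.
(b) Product at 60.1% available Cl: 2618 / 0.601 = 4356 g.

(a) 58.9 kg; (b) 4.36 kg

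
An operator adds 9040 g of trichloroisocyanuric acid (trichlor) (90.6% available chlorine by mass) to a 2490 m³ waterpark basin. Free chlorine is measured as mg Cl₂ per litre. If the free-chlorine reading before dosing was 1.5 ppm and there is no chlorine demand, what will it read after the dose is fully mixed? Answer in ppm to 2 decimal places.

4.79 ppm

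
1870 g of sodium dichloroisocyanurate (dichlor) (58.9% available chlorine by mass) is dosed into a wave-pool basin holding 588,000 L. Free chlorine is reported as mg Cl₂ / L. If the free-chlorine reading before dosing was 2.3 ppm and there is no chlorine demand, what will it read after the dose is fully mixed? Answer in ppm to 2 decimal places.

Available chlorine delivered: 1870 g × 0.589 = 1101 g as Cl₂.
Concentration rise: 1101 g / 588,000 L = 1.873 mg/L = 1.87 ppm.
Final FC: 2.3 + 1.87 = 4.17 ppm.

4.17 ppm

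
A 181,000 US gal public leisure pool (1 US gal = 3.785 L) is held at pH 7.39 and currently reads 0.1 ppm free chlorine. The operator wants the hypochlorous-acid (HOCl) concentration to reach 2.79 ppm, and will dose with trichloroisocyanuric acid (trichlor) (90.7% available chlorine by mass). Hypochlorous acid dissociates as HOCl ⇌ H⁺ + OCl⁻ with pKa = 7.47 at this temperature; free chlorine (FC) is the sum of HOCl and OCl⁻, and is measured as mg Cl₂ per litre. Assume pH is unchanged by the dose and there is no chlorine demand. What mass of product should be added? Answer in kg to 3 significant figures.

3.78 kg

Volume: 181,000 US gal × 3.785 L/gal = 685,085 L.
[OCl⁻]/[HOCl] = 10^(pH − pKa) = 10^(7.39 − 7.47) = 0.8318; fraction as HOCl = 1/(1 + 0.8318) = 0.5459.
Free chlorine required for 2.79 ppm HOCl: 2.79 / 0.5459 = 5.111 ppm.
FC to add: 5.111 − 0.1 = 5.011 mg/L as Cl₂.
Cl₂ equivalent: 5.011 mg/L × 685,085 L = 3433 g.
Product at 90.7% available Cl: 3433 / 0.907 = 3785 g.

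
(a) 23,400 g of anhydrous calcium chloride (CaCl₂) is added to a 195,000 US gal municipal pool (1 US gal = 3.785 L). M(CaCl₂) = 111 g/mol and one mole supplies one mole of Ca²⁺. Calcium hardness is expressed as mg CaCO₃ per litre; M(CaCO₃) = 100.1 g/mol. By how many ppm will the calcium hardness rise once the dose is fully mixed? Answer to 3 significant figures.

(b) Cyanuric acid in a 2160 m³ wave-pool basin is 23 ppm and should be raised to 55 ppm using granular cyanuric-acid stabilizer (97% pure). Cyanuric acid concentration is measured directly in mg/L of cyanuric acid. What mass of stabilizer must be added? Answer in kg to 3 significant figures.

(a) Volume: 195,000 US gal × 3.785 L/gal = 738,075 L.
(a) Moles of Ca²⁺: 23,400 g ÷ 111 g/mol = 210.8 mol.
(a) As CaCO₃: 210.8 mol × 100.1 g/mol = 21,100 g.
(a) Rise: 21,100 g / 738,075 L × 1000 = 28.59 mg/L.

(b) Volume: 2160 m³ = 2,160,000 L.
(b) CYA to add: (55 − 23) = 32 mg/L × 2,160,000 L = 69,120 g cyanuric acid.
(b) At 97% purity: 69,120 / 0.97 = 71,260 g product.

(a) 28.6 ppm; (b) 71.3 kg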